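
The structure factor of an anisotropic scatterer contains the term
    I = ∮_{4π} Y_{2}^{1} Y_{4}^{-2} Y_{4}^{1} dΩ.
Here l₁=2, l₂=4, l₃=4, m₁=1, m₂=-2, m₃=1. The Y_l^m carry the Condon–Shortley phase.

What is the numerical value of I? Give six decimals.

m-sum 0 ✓  L=10 even ✓  2≤4≤6 ✓
Π(2lᵢ+1) = 5×9×9 = 405
triangle coeff Δ(2,4,4) = 1/13860
Σ_t [0,2]: t=0:+1/192 t=1:−1/36 t=2:+1/192 = -5/288
(3j)²=20/693 [(2 4 4; 0 0 0)], sign=-1
Σ_t [0,1]: t=0:+1/96 t=1:−1/240 = 1/160
(3j)²=27/1540 [(2 4 4; 1 -2 1)], sign=-1
⇒ 4πI² = 1215/5929
I = (+1)√(1215/5929/(4π)) = 0.12770047

0.127700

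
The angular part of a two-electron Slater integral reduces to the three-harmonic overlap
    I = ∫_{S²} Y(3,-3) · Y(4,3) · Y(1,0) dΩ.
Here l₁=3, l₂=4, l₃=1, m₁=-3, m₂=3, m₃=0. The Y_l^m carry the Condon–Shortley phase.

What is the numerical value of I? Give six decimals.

Rules hold: Σm=0, L=8 even, 1≤1≤7.
N = 7·9·3 = 189
Δ = 6!·0!·2!/9! = 1/252
Racah Σ t=3..3: t=3:−1/36 = -1/36
⇒ 3j(3 4 1; 0 0 0)² = 4/63, sgn +1
Racah Σ t=6..6: t=6:+1/720 = 1/720
⇒ 3j(3 4 1; -3 3 0)² = 1/36, sgn -1
4πI² = N·(3j₀)²·(3jₘ)² = 1/3
I = -1·√(0.333333/4π) = -0.16286750

-0.162868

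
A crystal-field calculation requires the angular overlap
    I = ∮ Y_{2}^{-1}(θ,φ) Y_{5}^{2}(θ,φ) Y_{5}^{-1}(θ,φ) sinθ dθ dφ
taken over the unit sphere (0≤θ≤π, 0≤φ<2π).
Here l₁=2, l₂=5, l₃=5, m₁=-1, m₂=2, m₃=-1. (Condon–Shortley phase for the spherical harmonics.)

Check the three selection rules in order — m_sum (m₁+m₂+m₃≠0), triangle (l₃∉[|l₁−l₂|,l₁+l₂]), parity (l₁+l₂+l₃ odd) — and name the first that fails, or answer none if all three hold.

azimuthal sum: -1 + 2 − 1 = 0  ✓
3 ≤ 5 ≤ 7 (triangle on l)  ✓
L = 2 + 5 + 5 = 12 (even)  ✓

none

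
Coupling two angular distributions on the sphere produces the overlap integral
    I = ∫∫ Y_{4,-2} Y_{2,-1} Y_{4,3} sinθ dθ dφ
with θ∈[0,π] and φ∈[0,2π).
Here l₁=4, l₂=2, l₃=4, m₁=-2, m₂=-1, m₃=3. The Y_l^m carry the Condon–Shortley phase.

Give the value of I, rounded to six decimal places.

m-sum 0 ✓  L=10 even ✓  2≤4≤6 ✓
Π(2lᵢ+1) = 9×5×9 = 405
triangle coeff Δ(4,2,4) = 1/13860
Σ_t [0,2]: t=0:+1/192 t=1:−1/36 t=2:+1/192 = -5/288
(3j)²=20/693 [(4 2 4; 0 0 0)], sign=-1
Σ_t [0,1]: t=0:+1/1440 t=1:−1/240 = -1/288
(3j)²=5/132 [(4 2 4; -2 -1 3)], sign=+1
⇒ 4πI² = 375/847
I = (-1)√(375/847/(4π)) = -0.18770204

-0.187702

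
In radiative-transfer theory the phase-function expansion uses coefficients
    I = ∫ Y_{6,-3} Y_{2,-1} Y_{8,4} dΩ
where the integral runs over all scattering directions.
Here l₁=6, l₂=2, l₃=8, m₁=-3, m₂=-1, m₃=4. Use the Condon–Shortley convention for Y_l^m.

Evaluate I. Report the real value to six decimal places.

Rules hold: Σm=0, L=16 even, 4≤8≤8.
N = 13·5·17 = 1105
Δ = 0!·12!·4!/17! = 1/30940
Racah Σ t=0..0: t=0:+1/2073600 = 1/2073600
⇒ 3j(6 2 8; 0 0 0)² = 28/1105, sgn +1
Racah Σ t=0..0: t=0:+1/13063680 = 1/13063680
⇒ 3j(6 2 8; -3 -1 4)² = 44/1547, sgn +1
4πI² = N·(3j₀)²·(3jₘ)² = 176/221
I = +1·√(0.79638/4π) = 0.25174176

0.251742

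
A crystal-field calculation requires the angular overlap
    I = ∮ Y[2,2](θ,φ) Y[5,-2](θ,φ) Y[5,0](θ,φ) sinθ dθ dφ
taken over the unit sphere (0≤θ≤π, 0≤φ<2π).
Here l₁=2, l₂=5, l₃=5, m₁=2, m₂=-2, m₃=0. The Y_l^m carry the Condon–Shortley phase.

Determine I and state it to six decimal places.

-0.191372

Checks pass: Σm=0; 12 even; l₃=5∈[3,7].
(2·2+1)(2·5+1)(2·5+1) = 605
Δ: 2! 2! 8! / 13! → 1/38610
sum: t=0:+1/2880 t=1:−1/576 t=2:+1/2880 = -1/960
3j²(2 5 5; 0 0 0) = Δ·Π!·Σ² = 10/429  (sign +1)
sum: t=0:+1/2880 = 1/2880
3j²(2 5 5; 2 -2 0) = Δ·Π!·Σ² = 14/429  (sign -1)
combine: 4πI² = 605·10/429·14/429 = 700/1521
take √, sign -1: I = -0.19137248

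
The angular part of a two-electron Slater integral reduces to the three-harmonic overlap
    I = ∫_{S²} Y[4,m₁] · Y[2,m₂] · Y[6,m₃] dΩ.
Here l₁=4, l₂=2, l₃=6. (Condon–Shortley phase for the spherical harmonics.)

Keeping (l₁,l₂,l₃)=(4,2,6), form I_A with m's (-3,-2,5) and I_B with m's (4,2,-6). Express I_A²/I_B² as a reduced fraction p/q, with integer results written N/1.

Shared (l₁,l₂,l₃)=(4,2,6): N and (l;000)² cancel in I_A²/I_B².
A: Δ = 0!·8!·4!/13! = 1/6435; Racah Σ t=0..0: t=0:+1/120960 = 1/120960; ⇒ 3j(4 2 6; -3 -2 5)² = 2/39, sgn -1
B: Δ = 0!·8!·4!/13! = 1/6435; Racah Σ t=0..0: t=0:+1/967680 = 1/967680; ⇒ 3j(4 2 6; 4 2 -6)² = 1/13, sgn +1
I_A²/I_B² = (2/39)/(1/13) = 2/3

2/3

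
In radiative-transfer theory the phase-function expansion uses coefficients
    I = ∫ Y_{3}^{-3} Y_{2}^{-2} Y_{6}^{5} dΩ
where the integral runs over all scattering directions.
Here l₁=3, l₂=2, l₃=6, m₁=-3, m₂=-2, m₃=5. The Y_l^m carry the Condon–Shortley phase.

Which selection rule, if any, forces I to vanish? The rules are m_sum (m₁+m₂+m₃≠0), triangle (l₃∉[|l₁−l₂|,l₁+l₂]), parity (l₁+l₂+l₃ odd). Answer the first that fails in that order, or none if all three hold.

azimuthal sum: -3 − 2 + 5 = 0  ✓
1 ≤ 6 ≤ 5 (triangle on l)  ✗
L = 3 + 2 + 6 = 11 (odd)

triangle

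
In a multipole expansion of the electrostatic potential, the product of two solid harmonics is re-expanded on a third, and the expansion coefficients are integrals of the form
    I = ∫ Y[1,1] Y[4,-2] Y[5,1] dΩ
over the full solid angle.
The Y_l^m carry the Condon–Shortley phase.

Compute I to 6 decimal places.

Rules hold: Σm=0, L=10 even, 3≤5≤5.
N = 3·9·11 = 297
Δ = 0!·2!·8!/11! = 1/495
Racah Σ t=0..0: t=0:+1/576 = 1/576
⇒ 3j(1 4 5; 0 0 0)² = 5/99, sgn -1
Racah Σ t=0..0: t=0:+1/2880 = 1/2880
⇒ 3j(1 4 5; 1 -2 1)² = 2/165, sgn +1
4πI² = N·(3j₀)²·(3jₘ)² = 2/11
I = -1·√(0.181818/4π) = -0.12028562

-0.120286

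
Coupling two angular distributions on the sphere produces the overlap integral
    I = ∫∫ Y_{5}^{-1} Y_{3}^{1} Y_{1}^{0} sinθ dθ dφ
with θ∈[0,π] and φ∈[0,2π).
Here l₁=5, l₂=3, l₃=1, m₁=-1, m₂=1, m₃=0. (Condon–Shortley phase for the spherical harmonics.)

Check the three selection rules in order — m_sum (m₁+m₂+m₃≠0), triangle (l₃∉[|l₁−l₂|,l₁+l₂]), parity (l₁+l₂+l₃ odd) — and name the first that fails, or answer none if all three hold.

Σmᵢ = 0  ✓
l₃∈[|l₁−l₂|,l₁+l₂]=[2,8], have l₃=1  ✗
Σlᵢ = 9 ⇒ odd

triangle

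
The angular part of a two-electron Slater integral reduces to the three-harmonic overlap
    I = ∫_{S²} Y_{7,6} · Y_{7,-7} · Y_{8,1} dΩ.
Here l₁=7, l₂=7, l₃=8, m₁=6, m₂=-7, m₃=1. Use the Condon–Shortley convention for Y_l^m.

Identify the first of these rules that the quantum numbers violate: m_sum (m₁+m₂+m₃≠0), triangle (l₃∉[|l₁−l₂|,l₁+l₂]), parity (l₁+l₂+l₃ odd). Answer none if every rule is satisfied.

m₁+m₂+m₃ = 6 − 7 + 1 = 0  ✓
triangle: |7−7|=0 ≤ l₃=8 ≤ 7+7=14  ✓
parity: l₁+l₂+l₃ = 22 is even  ✓

none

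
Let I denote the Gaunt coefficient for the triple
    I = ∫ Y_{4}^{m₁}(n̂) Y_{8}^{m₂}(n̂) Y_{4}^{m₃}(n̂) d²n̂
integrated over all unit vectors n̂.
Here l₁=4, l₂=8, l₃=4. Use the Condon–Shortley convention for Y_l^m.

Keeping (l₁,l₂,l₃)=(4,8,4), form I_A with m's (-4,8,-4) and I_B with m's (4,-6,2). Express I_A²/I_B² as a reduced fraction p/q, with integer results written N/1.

l's match ⇒ only the (l;m) 3-j factors differ between A and B.
A: triangle coeff Δ(4,8,4) = 1/218790; Σ_t [8,8]: t=8:+1/1625702400 = 1/1625702400; (3j)²=1/17 [(4 8 4; -4 8 -4)], sign=+1
B: triangle coeff Δ(4,8,4) = 1/218790; Σ_t [0,0]: t=0:+1/58060800 = 1/58060800; (3j)²=7/510 [(4 8 4; 4 -6 2)], sign=+1
I_A²/I_B² = (1/17)/(7/510) = 30/7

30/7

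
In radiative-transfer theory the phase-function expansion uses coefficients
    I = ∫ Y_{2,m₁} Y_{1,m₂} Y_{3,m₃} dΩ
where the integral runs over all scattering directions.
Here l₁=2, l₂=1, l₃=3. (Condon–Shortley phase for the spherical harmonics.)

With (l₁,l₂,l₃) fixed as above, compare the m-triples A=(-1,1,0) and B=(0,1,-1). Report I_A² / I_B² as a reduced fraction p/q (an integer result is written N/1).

1/2

Same 2,1,3: normalisation and zero-m 3j drop out of the ratio.
A: Δ: 0! 4! 2! / 7! → 1/105; sum: t=0:+1/12 = 1/12; 3j²(2 1 3; -1 1 0) = Δ·Π!·Σ² = 1/35  (sign -1)
B: Δ: 0! 4! 2! / 7! → 1/105; sum: t=0:+1/8 = 1/8; 3j²(2 1 3; 0 1 -1) = Δ·Π!·Σ² = 2/35  (sign +1)
I_A²/I_B² = (1/35)/(2/35) = 1/2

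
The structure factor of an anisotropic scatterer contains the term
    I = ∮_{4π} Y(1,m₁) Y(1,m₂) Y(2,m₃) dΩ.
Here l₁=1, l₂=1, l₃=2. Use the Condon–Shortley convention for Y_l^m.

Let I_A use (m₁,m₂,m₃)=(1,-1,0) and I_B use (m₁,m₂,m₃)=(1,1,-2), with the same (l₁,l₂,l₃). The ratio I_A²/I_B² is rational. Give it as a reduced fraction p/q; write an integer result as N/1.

Same 1,1,2: normalisation and zero-m 3j drop out of the ratio.
A: Δ: 0! 2! 2! / 5! → 1/30; sum: t=0:+1/4 = 1/4; 3j²(1 1 2; 1 -1 0) = Δ·Π!·Σ² = 1/30  (sign +1)
B: Δ: 0! 2! 2! / 5! → 1/30; sum: t=0:+1/4 = 1/4; 3j²(1 1 2; 1 1 -2) = Δ·Π!·Σ² = 1/5  (sign +1)
I_A²/I_B² = (1/30)/(1/5) = 1/6

1/6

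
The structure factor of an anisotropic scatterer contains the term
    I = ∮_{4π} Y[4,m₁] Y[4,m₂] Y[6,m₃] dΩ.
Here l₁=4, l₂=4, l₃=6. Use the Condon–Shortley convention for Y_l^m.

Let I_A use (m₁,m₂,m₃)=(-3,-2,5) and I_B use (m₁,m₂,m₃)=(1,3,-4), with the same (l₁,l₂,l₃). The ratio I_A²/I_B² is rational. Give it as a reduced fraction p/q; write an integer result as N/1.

Shared (l₁,l₂,l₃)=(4,4,6): N and (l;000)² cancel in I_A²/I_B².
A: Δ = 2!·6!·6!/15! = 1/1261260; Racah Σ t=1..2: t=1:−1/86400 t=2:+1/172800 = -1/172800; ⇒ 3j(4 4 6; -3 -2 5)² = 1/130, sgn +1
B: Δ = 2!·6!·6!/15! = 1/1261260; Racah Σ t=1..2: t=1:−1/34560 t=2:+1/28800 = 1/172800; ⇒ 3j(4 4 6; 1 3 -4)² = 1/1430, sgn +1
I_A²/I_B² = (1/130)/(1/1430) = 11/1

11/1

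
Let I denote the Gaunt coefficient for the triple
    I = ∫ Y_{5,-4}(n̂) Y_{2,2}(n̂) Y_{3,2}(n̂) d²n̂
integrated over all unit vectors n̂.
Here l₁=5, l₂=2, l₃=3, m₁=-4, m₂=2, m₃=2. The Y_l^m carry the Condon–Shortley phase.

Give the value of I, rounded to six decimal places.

Checks pass: Σm=0; 10 even; l₃=3∈[3,7].
(2·5+1)(2·2+1)(2·3+1) = 385
Δ: 4! 6! 0! / 11! → 1/2310
sum: t=2:+1/144 = 1/144
3j²(5 2 3; 0 0 0) = Δ·Π!·Σ² = 10/231  (sign -1)
sum: t=4:+1/2880 = 1/2880
3j²(5 2 3; -4 2 2) = Δ·Π!·Σ² = 3/55  (sign -1)
combine: 4πI² = 385·10/231·3/55 = 10/11
take √, sign +1: I = 0.26896683

0.268967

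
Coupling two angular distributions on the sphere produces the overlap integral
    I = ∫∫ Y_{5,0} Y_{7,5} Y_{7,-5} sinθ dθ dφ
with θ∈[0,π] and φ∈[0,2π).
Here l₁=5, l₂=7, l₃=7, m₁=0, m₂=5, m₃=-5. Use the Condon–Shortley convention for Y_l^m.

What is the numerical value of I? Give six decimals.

0.000000

l₁+l₂+l₃=19 is odd: 3j(l;000)=0 ⇒ I=0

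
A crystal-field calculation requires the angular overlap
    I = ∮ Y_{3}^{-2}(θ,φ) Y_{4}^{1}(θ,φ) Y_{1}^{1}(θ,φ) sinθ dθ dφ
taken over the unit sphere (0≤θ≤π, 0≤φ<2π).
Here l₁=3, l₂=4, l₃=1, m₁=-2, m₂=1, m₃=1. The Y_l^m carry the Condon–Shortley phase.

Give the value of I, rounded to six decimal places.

Rules hold: Σm=0, L=8 even, 1≤1≤7.
N = 7·9·3 = 189
Δ = 6!·0!·2!/9! = 1/252
Racah Σ t=3..3: t=3:−1/36 = -1/36
⇒ 3j(3 4 1; 0 0 0)² = 4/63, sgn +1
Racah Σ t=5..5: t=5:−1/240 = -1/240
⇒ 3j(3 4 1; -2 1 1)² = 1/84, sgn -1
4πI² = N·(3j₀)²·(3jₘ)² = 1/7
I = -1·√(0.142857/4π) = -0.10662181

-0.106622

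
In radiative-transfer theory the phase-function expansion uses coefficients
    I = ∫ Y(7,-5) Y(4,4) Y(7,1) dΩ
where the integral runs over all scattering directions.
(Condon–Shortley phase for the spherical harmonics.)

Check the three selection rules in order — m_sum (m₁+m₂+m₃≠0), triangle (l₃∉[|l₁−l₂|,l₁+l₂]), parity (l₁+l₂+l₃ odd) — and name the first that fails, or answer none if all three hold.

Σmᵢ = 0  ✓
l₃∈[|l₁−l₂|,l₁+l₂]=[3,11], have l₃=7  ✓
Σlᵢ = 18 ⇒ even  ✓

none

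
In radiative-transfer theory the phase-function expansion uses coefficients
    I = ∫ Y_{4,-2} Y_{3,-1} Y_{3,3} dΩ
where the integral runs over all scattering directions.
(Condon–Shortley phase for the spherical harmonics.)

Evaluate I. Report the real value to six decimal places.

Checks pass: Σm=0; 10 even; l₃=3∈[1,7].
(2·4+1)(2·3+1)(2·3+1) = 441
Δ: 4! 4! 2! / 11! → 1/34650
sum: t=1:−1/72 t=2:+1/16 t=3:−1/72 = 5/144
3j²(4 3 3; 0 0 0) = Δ·Π!·Σ² = 2/77  (sign -1)
sum: t=2:+1/192 = 1/192
3j²(4 3 3; -2 -1 3) = Δ·Π!·Σ² = 3/77  (sign +1)
combine: 4πI² = 441·2/77·3/77 = 54/121
take √, sign -1: I = -0.18845135

-0.188451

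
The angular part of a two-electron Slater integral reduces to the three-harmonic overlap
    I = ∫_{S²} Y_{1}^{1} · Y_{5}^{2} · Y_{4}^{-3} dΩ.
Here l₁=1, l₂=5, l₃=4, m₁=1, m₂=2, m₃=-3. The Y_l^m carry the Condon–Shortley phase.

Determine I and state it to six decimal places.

m-sum 0 ✓  L=10 even ✓  4≤4≤6 ✓
Π(2lᵢ+1) = 3×11×9 = 297
triangle coeff Δ(1,5,4) = 1/495
Σ_t [1,1]: t=1:−1/576 = -1/576
(3j)²=5/99 [(1 5 4; 0 0 0)], sign=-1
Σ_t [0,0]: t=0:+1/10080 = 1/10080
(3j)²=1/165 [(1 5 4; 1 2 -3)], sign=-1
⇒ 4πI² = 1/11
I = (+1)√(1/11/(4π)) = 0.08505478

0.085055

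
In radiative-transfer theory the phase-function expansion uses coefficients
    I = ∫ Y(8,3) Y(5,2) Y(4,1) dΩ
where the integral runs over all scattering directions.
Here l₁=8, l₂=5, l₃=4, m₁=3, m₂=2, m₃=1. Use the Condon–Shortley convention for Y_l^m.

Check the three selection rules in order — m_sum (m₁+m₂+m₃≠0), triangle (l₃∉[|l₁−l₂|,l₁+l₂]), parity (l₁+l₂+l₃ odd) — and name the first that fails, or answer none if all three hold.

m_sum

azimuthal sum: 3 + 2 + 1 = 6  ✗
3 ≤ 4 ≤ 13 (triangle on l)
L = 8 + 5 + 4 = 17 (odd)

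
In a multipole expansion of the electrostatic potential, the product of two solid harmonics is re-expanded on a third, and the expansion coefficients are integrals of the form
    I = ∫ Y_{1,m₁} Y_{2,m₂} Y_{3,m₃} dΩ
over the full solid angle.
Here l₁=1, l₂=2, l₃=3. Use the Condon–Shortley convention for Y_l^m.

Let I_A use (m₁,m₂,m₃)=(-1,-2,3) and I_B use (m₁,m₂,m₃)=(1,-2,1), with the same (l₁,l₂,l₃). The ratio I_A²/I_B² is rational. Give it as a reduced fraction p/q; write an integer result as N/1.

15/1

Shared (l₁,l₂,l₃)=(1,2,3): N and (l;000)² cancel in I_A²/I_B².
A: Δ = 0!·2!·4!/7! = 1/105; Racah Σ t=0..0: t=0:+1/48 = 1/48; ⇒ 3j(1 2 3; -1 -2 3)² = 1/7, sgn +1
B: Δ = 0!·2!·4!/7! = 1/105; Racah Σ t=0..0: t=0:+1/48 = 1/48; ⇒ 3j(1 2 3; 1 -2 1)² = 1/105, sgn +1
I_A²/I_B² = (1/7)/(1/105) = 15/1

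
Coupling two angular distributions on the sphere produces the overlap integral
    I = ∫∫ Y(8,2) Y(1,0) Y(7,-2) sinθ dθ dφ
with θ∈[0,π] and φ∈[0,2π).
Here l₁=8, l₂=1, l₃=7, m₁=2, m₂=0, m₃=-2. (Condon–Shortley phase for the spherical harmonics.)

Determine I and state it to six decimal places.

m-sum 0 ✓  L=16 even ✓  7≤7≤9 ✓
Π(2lᵢ+1) = 17×3×15 = 765
triangle coeff Δ(8,1,7) = 1/2040
Σ_t [1,1]: t=1:−1/25401600 = -1/25401600
(3j)²=8/255 [(8 1 7; 0 0 0)], sign=+1
Σ_t [1,1]: t=1:−1/43545600 = -1/43545600
(3j)²=1/34 [(8 1 7; 2 0 -2)], sign=+1
⇒ 4πI² = 12/17
I = (+1)√(12/17/(4π)) = 0.23700703

0.237007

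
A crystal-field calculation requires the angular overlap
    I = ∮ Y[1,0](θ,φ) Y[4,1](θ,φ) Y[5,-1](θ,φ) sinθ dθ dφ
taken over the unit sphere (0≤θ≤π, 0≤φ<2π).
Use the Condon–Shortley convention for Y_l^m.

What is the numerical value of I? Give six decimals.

Checks pass: Σm=0; 10 even; l₃=5∈[3,5].
(2·1+1)(2·4+1)(2·5+1) = 297
Δ: 0! 2! 8! / 11! → 1/495
sum: t=0:+1/576 = 1/576
3j²(1 4 5; 0 0 0) = Δ·Π!·Σ² = 5/99  (sign -1)
sum: t=0:+1/720 = 1/720
3j²(1 4 5; 0 1 -1) = Δ·Π!·Σ² = 8/165  (sign +1)
combine: 4πI² = 297·5/99·8/165 = 8/11
take √, sign -1: I = -0.24057125

-0.240571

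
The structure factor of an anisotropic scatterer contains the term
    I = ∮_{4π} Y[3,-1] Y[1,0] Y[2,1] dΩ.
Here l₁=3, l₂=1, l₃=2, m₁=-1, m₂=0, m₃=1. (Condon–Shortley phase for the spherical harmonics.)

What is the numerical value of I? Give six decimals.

-0.233597

Rules hold: Σm=0, L=6 even, 2≤2≤4.
N = 7·3·5 = 105
Δ = 2!·4!·0!/7! = 1/105
Racah Σ t=1..1: t=1:−1/4 = -1/4
⇒ 3j(3 1 2; 0 0 0)² = 3/35, sgn -1
Racah Σ t=1..1: t=1:−1/6 = -1/6
⇒ 3j(3 1 2; -1 0 1)² = 8/105, sgn +1
4πI² = N·(3j₀)²·(3jₘ)² = 24/35
I = -1·√(0.685714/4π) = -0.23359668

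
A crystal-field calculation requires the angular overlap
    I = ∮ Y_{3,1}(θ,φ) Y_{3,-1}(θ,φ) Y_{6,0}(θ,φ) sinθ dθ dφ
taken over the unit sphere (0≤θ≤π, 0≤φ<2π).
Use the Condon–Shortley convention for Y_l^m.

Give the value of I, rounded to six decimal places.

0.177816

m-sum 0 ✓  L=12 even ✓  0≤6≤6 ✓
Π(2lᵢ+1) = 7×7×13 = 637
triangle coeff Δ(3,3,6) = 1/12012
Σ_t [0,0]: t=0:+1/1296 = 1/1296
(3j)²=100/3003 [(3 3 6; 0 0 0)], sign=+1
Σ_t [0,0]: t=0:+1/2304 = 1/2304
(3j)²=75/4004 [(3 3 6; 1 -1 0)], sign=+1
⇒ 4πI² = 625/1573
I = (+1)√(625/1573/(4π)) = 0.17781595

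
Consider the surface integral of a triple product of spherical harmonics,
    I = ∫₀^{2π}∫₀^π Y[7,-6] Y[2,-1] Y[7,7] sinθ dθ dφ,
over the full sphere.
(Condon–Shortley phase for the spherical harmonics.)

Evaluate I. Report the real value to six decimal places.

m-sum 0 ✓  L=16 even ✓  5≤7≤9 ✓
Π(2lᵢ+1) = 15×5×15 = 1125
triangle coeff Δ(7,2,7) = 1/185640
Σ_t [0,2]: t=0:+1/2419200 t=1:−1/518400 t=2:+1/2419200 = -1/907200
(3j)²=56/3315 [(7 2 7; 0 0 0)], sign=+1
Σ_t [1,1]: t=1:−1/958003200 = -1/958003200
(3j)²=13/680 [(7 2 7; -6 -1 7)], sign=-1
⇒ 4πI² = 105/289
I = (-1)√(105/289/(4π)) = -0.17003597

-0.170036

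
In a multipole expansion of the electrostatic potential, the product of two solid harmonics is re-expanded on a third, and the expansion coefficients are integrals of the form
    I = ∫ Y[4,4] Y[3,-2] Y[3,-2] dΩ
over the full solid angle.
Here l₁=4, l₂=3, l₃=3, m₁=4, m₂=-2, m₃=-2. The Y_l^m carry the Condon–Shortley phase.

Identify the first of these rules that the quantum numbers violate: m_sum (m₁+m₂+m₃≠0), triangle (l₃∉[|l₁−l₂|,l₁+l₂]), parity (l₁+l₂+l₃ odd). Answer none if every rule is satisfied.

none

m₁+m₂+m₃ = 4 − 2 − 2 = 0  ✓
triangle: |4−3|=1 ≤ l₃=3 ≤ 4+3=7  ✓
parity: l₁+l₂+l₃ = 10 is even  ✓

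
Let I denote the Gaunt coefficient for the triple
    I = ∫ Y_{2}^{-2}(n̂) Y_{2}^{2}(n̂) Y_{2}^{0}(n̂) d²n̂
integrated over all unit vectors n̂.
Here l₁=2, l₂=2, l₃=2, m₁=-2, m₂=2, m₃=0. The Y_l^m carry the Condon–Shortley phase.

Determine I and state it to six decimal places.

Rules hold: Σm=0, L=6 even, 0≤2≤4.
N = 5·5·5 = 125
Δ = 2!·2!·2!/7! = 1/630
Racah Σ t=0..2: t=0:+1/8 t=1:−1/1 t=2:+1/8 = -3/4
⇒ 3j(2 2 2; 0 0 0)² = 2/35, sgn -1
Racah Σ t=2..2: t=2:+1/8 = 1/8
⇒ 3j(2 2 2; -2 2 0)² = 2/35, sgn +1
4πI² = N·(3j₀)²·(3jₘ)² = 20/49
I = -1·√(0.408163/4π) = -0.18022375

-0.180224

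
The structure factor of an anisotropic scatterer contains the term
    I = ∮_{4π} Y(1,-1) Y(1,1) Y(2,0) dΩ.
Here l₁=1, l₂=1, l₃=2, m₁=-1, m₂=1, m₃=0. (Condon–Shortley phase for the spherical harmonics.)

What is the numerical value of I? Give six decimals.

Rules hold: Σm=0, L=4 even, 0≤2≤2.
N = 3·3·5 = 45
Δ = 0!·2!·2!/5! = 1/30
Racah Σ t=0..0: t=0:+1/1 = 1/1
⇒ 3j(1 1 2; 0 0 0)² = 2/15, sgn +1
Racah Σ t=0..0: t=0:+1/4 = 1/4
⇒ 3j(1 1 2; -1 1 0)² = 1/30, sgn +1
4πI² = N·(3j₀)²·(3jₘ)² = 1/5
I = +1·√(0.2/4π) = 0.12615663

0.126157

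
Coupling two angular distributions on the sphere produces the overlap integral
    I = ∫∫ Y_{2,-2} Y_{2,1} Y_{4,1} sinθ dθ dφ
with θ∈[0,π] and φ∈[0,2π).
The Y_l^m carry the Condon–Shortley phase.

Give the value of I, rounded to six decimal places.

m-sum 0 ✓  L=8 even ✓  0≤4≤4 ✓
Π(2lᵢ+1) = 5×5×9 = 225
triangle coeff Δ(2,2,4) = 1/630
Σ_t [0,0]: t=0:+1/16 = 1/16
(3j)²=2/35 [(2 2 4; 0 0 0)], sign=+1
Σ_t [0,0]: t=0:+1/144 = 1/144
(3j)²=1/126 [(2 2 4; -2 1 1)], sign=-1
⇒ 4πI² = 5/49
I = (-1)√(5/49/(4π)) = -0.09011188

-0.090112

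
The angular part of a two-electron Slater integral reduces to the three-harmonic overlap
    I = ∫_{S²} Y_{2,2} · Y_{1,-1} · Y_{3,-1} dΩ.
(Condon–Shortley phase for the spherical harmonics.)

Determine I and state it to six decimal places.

m-sum 0 ✓  L=6 even ✓  1≤3≤3 ✓
Π(2lᵢ+1) = 5×3×7 = 105
triangle coeff Δ(2,1,3) = 1/105
Σ_t [0,0]: t=0:+1/4 = 1/4
(3j)²=3/35 [(2 1 3; 0 0 0)], sign=-1
Σ_t [0,0]: t=0:+1/48 = 1/48
(3j)²=1/105 [(2 1 3; 2 -1 -1)], sign=+1
⇒ 4πI² = 3/35
I = (-1)√(3/35/(4π)) = -0.08258890

-0.082589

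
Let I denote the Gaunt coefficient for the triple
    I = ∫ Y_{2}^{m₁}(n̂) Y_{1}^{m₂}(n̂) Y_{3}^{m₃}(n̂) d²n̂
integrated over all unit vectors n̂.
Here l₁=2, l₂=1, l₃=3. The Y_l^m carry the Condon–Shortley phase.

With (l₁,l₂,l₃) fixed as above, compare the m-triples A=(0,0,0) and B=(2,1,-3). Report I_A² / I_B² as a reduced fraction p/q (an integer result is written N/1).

3/5

Shared (l₁,l₂,l₃)=(2,1,3): N and (l;000)² cancel in I_A²/I_B².
A: Δ = 0!·4!·2!/7! = 1/105; Racah Σ t=0..0: t=0:+1/4 = 1/4; ⇒ 3j(2 1 3; 0 0 0)² = 3/35, sgn -1
B: Δ = 0!·4!·2!/7! = 1/105; Racah Σ t=0..0: t=0:+1/48 = 1/48; ⇒ 3j(2 1 3; 2 1 -3)² = 1/7, sgn +1
I_A²/I_B² = (3/35)/(1/7) = 3/5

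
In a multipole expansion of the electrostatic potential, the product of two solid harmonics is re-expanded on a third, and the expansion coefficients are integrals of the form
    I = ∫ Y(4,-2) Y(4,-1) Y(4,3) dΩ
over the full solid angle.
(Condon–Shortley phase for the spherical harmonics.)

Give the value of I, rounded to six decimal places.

Checks pass: Σm=0; 12 even; l₃=4∈[0,8].
(2·4+1)(2·4+1)(2·4+1) = 729
Δ: 4! 4! 4! / 13! → 1/450450
sum: t=0:+1/13824 t=1:−1/216 t=2:+1/64 t=3:−1/216 t=4:+1/13824 = 5/768
3j²(4 4 4; 0 0 0) = Δ·Π!·Σ² = 18/1001  (sign +1)
sum: t=2:+1/576 t=3:−1/864 = 1/1728
3j²(4 4 4; -2 -1 3) = Δ·Π!·Σ² = 5/1287  (sign -1)
combine: 4πI² = 729·18/1001·5/1287 = 7290/143143
take √, sign -1: I = -0.06366105

-0.063661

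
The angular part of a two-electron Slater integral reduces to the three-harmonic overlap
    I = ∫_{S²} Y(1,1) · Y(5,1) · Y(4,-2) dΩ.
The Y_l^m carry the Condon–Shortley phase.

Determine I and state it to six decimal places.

-0.120286

Rules hold: Σm=0, L=10 even, 4≤4≤6.
N = 3·11·9 = 297
Δ = 2!·0!·8!/11! = 1/495
Racah Σ t=1..1: t=1:−1/576 = -1/576
⇒ 3j(1 5 4; 0 0 0)² = 5/99, sgn -1
Racah Σ t=0..0: t=0:+1/2880 = 1/2880
⇒ 3j(1 5 4; 1 1 -2)² = 2/165, sgn +1
4πI² = N·(3j₀)²·(3jₘ)² = 2/11
I = -1·√(0.181818/4π) = -0.12028562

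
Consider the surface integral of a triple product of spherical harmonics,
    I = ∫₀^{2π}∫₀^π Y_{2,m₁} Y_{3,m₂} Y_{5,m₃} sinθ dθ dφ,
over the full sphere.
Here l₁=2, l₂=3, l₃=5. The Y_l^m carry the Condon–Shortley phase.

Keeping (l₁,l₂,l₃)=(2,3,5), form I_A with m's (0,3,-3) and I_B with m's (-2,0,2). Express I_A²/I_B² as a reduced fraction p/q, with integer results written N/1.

4/5

Same 2,3,5: normalisation and zero-m 3j drop out of the ratio.
A: Δ: 0! 4! 6! / 11! → 1/2310; sum: t=0:+1/2880 = 1/2880; 3j²(2 3 5; 0 3 -3) = Δ·Π!·Σ² = 2/165  (sign +1)
B: Δ: 0! 4! 6! / 11! → 1/2310; sum: t=0:+1/864 = 1/864; 3j²(2 3 5; -2 0 2) = Δ·Π!·Σ² = 1/66  (sign -1)
I_A²/I_B² = (2/165)/(1/66) = 4/5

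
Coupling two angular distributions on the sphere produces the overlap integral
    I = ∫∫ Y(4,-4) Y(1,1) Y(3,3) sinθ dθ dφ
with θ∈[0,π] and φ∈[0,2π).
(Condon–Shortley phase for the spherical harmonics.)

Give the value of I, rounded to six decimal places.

0.325735

m-sum 0 ✓  L=8 even ✓  3≤3≤5 ✓
Π(2lᵢ+1) = 9×3×7 = 189
triangle coeff Δ(4,1,3) = 1/252
Σ_t [1,1]: t=1:−1/36 = -1/36
(3j)²=4/63 [(4 1 3; 0 0 0)], sign=+1
Σ_t [2,2]: t=2:+1/1440 = 1/1440
(3j)²=1/9 [(4 1 3; -4 1 3)], sign=+1
⇒ 4πI² = 4/3
I = (+1)√(4/3/(4π)) = 0.32573501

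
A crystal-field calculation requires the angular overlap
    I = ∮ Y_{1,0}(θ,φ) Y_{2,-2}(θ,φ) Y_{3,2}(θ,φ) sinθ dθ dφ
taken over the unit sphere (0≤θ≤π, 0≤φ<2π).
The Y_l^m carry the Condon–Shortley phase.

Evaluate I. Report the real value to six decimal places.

Checks pass: Σm=0; 6 even; l₃=3∈[1,3].
(2·1+1)(2·2+1)(2·3+1) = 105
Δ: 0! 2! 4! / 7! → 1/105
sum: t=0:+1/4 = 1/4
3j²(1 2 3; 0 0 0) = Δ·Π!·Σ² = 3/35  (sign -1)
sum: t=0:+1/24 = 1/24
3j²(1 2 3; 0 -2 2) = Δ·Π!·Σ² = 1/21  (sign -1)
combine: 4πI² = 105·3/35·1/21 = 3/7
take √, sign +1: I = 0.18467439

0.184674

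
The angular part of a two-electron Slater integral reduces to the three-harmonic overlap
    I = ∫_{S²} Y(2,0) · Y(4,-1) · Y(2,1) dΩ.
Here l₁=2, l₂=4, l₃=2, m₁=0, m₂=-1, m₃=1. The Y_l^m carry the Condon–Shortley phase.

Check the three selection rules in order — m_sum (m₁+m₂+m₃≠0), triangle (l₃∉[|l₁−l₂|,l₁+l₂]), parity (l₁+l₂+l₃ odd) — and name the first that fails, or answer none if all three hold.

none

m₁+m₂+m₃ = 0 − 1 + 1 = 0  ✓
triangle: |2−4|=2 ≤ l₃=2 ≤ 2+4=6  ✓
parity: l₁+l₂+l₃ = 8 is even  ✓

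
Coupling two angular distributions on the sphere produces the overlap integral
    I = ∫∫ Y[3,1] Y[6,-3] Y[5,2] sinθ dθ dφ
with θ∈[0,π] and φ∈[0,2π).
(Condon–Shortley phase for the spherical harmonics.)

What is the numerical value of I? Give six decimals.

-0.152880

Checks pass: Σm=0; 14 even; l₃=5∈[3,9].
(2·3+1)(2·6+1)(2·5+1) = 1001
Δ: 4! 2! 8! / 15! → 1/675675
sum: t=1:−1/8640 t=2:+1/2304 t=3:−1/8640 = 7/34560
3j²(3 6 5; 0 0 0) = Δ·Π!·Σ² = 7/429  (sign -1)
sum: t=0:+1/34560 t=1:−1/8640 t=2:+1/40320 = -1/16128
3j²(3 6 5; 1 -3 2) = Δ·Π!·Σ² = 18/1001  (sign +1)
combine: 4πI² = 1001·7/429·18/1001 = 42/143
take √, sign -1: I = -0.15288036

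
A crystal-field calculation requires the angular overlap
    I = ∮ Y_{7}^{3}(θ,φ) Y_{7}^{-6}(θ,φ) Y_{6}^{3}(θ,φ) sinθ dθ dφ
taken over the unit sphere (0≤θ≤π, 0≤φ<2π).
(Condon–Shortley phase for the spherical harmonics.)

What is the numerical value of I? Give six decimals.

0.095399

m-sum 0 ✓  L=20 even ✓  0≤6≤14 ✓
Π(2lᵢ+1) = 15×15×13 = 2925
triangle coeff Δ(7,7,6) = 1/2444321880
Σ_t [1,7]: t=1:−1/2612736000 t=2:+1/20736000 t=3:−1/1658880 t=4:+1/746496 t=5:−1/1658880 t=6:+1/20736000 t=7:−1/2612736000 = 1/4354560
(3j)²=1000/138567 [(7 7 6; 0 0 0)], sign=+1
Σ_t [0,1]: t=0:+1/232243200 t=1:−1/130636800 = -1/298598400
(3j)²=7/1292 [(7 7 6; 3 -6 3)], sign=+1
⇒ 4πI² = 131250/1147619
I = (+1)√(131250/1147619/(4π)) = 0.09539945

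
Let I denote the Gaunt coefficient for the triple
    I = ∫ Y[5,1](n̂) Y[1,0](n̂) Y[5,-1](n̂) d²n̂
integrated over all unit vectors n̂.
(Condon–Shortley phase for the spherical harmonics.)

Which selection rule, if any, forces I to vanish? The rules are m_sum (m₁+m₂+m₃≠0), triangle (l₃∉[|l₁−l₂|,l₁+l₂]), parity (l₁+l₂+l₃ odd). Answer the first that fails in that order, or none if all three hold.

parity

azimuthal sum: 1 + 0 − 1 = 0  ✓
4 ≤ 5 ≤ 6 (triangle on l)  ✓
L = 5 + 1 + 5 = 11 (odd)  ✗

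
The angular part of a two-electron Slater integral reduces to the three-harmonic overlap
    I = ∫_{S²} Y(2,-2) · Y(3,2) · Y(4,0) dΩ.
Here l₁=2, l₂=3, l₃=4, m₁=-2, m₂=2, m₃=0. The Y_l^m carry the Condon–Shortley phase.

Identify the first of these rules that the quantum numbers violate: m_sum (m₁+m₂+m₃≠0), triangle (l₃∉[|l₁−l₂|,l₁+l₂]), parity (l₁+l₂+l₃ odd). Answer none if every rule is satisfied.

parity

azimuthal sum: -2 + 2 + 0 = 0  ✓
1 ≤ 4 ≤ 5 (triangle on l)  ✓
L = 2 + 3 + 4 = 9 (odd)  ✗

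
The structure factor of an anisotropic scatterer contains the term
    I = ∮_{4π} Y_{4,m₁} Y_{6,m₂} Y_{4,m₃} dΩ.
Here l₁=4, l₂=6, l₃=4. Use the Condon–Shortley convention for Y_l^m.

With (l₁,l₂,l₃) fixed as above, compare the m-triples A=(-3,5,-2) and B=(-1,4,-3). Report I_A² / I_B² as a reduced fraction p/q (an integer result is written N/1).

Same 4,6,4: normalisation and zero-m 3j drop out of the ratio.
A: Δ: 6! 2! 6! / 15! → 1/1261260; sum: t=5:−1/172800 t=6:+1/86400 = 1/172800; 3j²(4 6 4; -3 5 -2) = Δ·Π!·Σ² = 1/130  (sign +1)
B: Δ: 6! 2! 6! / 15! → 1/1261260; sum: t=4:+1/34560 t=5:−1/28800 = -1/172800; 3j²(4 6 4; -1 4 -3) = Δ·Π!·Σ² = 1/1430  (sign +1)
I_A²/I_B² = (1/130)/(1/1430) = 11/1

11/1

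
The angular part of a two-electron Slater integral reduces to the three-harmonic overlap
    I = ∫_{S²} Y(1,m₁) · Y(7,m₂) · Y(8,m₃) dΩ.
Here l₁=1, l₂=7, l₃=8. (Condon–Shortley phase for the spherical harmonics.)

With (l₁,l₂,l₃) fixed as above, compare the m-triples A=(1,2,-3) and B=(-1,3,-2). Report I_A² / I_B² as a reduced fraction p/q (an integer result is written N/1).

11/3

Shared (l₁,l₂,l₃)=(1,7,8): N and (l;000)² cancel in I_A²/I_B².
A: Δ = 0!·2!·14!/17! = 1/2040; Racah Σ t=0..0: t=0:+1/87091200 = 1/87091200; ⇒ 3j(1 7 8; 1 2 -3)² = 11/408, sgn -1
B: Δ = 0!·2!·14!/17! = 1/2040; Racah Σ t=0..0: t=0:+1/174182400 = 1/174182400; ⇒ 3j(1 7 8; -1 3 -2)² = 1/136, sgn +1
I_A²/I_B² = (11/408)/(1/136) = 11/3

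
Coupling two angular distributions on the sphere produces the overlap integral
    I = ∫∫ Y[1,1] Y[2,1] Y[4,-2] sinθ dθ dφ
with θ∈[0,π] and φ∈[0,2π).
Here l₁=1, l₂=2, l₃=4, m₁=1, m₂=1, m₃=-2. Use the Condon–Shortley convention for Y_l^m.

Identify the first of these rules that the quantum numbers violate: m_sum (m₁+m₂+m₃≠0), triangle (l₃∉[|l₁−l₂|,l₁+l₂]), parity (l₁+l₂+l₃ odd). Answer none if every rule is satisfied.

triangle

m₁+m₂+m₃ = 1 + 1 − 2 = 0  ✓
triangle: |1−2|=1 ≤ l₃=4 ≤ 1+2=3  ✗
parity: l₁+l₂+l₃ = 7 is odd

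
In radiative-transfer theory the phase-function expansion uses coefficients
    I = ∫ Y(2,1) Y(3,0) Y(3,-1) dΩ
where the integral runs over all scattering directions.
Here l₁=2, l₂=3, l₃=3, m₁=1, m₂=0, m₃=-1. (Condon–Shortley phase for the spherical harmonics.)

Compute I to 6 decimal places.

Checks pass: Σm=0; 8 even; l₃=3∈[1,5].
(2·2+1)(2·3+1)(2·3+1) = 245
Δ: 2! 2! 4! / 9! → 1/3780
sum: t=0:+1/24 t=1:−1/4 t=2:+1/24 = -1/6
3j²(2 3 3; 0 0 0) = Δ·Π!·Σ² = 4/105  (sign +1)
sum: t=0:+1/12 t=1:−1/8 = -1/24
3j²(2 3 3; 1 0 -1) = Δ·Π!·Σ² = 1/210  (sign -1)
combine: 4πI² = 245·4/105·1/210 = 2/45
take √, sign -1: I = -0.05947080

-0.059471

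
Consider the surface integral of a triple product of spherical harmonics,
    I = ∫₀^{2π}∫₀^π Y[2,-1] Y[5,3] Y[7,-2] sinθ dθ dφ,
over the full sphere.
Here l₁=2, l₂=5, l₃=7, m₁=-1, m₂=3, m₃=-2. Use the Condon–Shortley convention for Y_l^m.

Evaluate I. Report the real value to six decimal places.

Rules hold: Σm=0, L=14 even, 3≤7≤7.
N = 5·11·15 = 825
Δ = 0!·4!·10!/15! = 1/15015
Racah Σ t=0..0: t=0:+1/57600 = 1/57600
⇒ 3j(2 5 7; 0 0 0)² = 21/715, sgn -1
Racah Σ t=0..0: t=0:+1/483840 = 1/483840
⇒ 3j(2 5 7; -1 3 -2)² = 6/1001, sgn -1
4πI² = N·(3j₀)²·(3jₘ)² = 270/1859
I = +1·√(0.145239/4π) = 0.10750713

0.107507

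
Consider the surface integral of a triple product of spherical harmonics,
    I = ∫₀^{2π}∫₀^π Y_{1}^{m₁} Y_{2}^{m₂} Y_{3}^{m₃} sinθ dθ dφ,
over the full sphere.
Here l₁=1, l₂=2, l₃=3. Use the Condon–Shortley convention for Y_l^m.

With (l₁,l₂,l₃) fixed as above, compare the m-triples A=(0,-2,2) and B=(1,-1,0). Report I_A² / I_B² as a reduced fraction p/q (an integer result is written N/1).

5/3

Same 1,2,3: normalisation and zero-m 3j drop out of the ratio.
A: Δ: 0! 2! 4! / 7! → 1/105; sum: t=0:+1/24 = 1/24; 3j²(1 2 3; 0 -2 2) = Δ·Π!·Σ² = 1/21  (sign -1)
B: Δ: 0! 2! 4! / 7! → 1/105; sum: t=0:+1/12 = 1/12; 3j²(1 2 3; 1 -1 0) = Δ·Π!·Σ² = 1/35  (sign -1)
I_A²/I_B² = (1/21)/(1/35) = 5/3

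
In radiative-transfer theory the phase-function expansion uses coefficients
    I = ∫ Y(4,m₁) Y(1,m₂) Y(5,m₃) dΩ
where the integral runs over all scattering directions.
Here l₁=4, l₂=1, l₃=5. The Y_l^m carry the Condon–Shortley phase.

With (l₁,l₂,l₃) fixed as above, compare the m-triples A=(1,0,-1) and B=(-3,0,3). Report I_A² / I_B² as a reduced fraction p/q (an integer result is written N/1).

3/2

Same 4,1,5: normalisation and zero-m 3j drop out of the ratio.
A: Δ: 0! 8! 2! / 11! → 1/495; sum: t=0:+1/720 = 1/720; 3j²(4 1 5; 1 0 -1) = Δ·Π!·Σ² = 8/165  (sign +1)
B: Δ: 0! 8! 2! / 11! → 1/495; sum: t=0:+1/5040 = 1/5040; 3j²(4 1 5; -3 0 3) = Δ·Π!·Σ² = 16/495  (sign +1)
I_A²/I_B² = (8/165)/(16/495) = 3/2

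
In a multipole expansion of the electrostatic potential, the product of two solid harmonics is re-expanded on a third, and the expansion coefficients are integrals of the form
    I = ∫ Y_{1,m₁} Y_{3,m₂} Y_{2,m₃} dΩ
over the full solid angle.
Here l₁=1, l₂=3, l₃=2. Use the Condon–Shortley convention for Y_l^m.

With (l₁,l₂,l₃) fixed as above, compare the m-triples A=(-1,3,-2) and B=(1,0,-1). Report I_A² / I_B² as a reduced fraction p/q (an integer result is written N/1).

5/1

Shared (l₁,l₂,l₃)=(1,3,2): N and (l;000)² cancel in I_A²/I_B².
A: Δ = 2!·0!·4!/7! = 1/105; Racah Σ t=2..2: t=2:+1/48 = 1/48; ⇒ 3j(1 3 2; -1 3 -2)² = 1/7, sgn +1
B: Δ = 2!·0!·4!/7! = 1/105; Racah Σ t=0..0: t=0:+1/12 = 1/12; ⇒ 3j(1 3 2; 1 0 -1)² = 1/35, sgn -1
I_A²/I_B² = (1/7)/(1/35) = 5/1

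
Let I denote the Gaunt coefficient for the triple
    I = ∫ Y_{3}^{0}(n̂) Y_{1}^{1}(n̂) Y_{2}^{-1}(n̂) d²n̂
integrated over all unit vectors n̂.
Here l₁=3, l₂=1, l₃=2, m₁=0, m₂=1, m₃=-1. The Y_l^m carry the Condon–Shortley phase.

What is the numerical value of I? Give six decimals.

Checks pass: Σm=0; 6 even; l₃=2∈[2,4].
(2·3+1)(2·1+1)(2·2+1) = 105
Δ: 2! 4! 0! / 7! → 1/105
sum: t=1:−1/4 = -1/4
3j²(3 1 2; 0 0 0) = Δ·Π!·Σ² = 3/35  (sign -1)
sum: t=2:+1/12 = 1/12
3j²(3 1 2; 0 1 -1) = Δ·Π!·Σ² = 1/35  (sign -1)
combine: 4πI² = 105·3/35·1/35 = 9/35
take √, sign +1: I = 0.14304817

0.143048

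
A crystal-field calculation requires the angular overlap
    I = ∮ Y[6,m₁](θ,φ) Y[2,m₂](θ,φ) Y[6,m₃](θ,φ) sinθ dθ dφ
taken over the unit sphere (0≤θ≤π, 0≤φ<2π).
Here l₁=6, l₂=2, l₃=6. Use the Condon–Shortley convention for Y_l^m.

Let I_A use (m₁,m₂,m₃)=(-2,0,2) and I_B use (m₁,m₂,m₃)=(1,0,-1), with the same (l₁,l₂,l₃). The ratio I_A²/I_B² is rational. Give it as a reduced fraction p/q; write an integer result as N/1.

Same 6,2,6: normalisation and zero-m 3j drop out of the ratio.
A: Δ: 2! 10! 2! / 15! → 1/90090; sum: t=0:+1/322560 t=1:−1/30240 t=2:+1/69120 = -1/64512; 3j²(6 2 6; -2 0 2) = Δ·Π!·Σ² = 10/1001  (sign -1)
B: Δ: 2! 10! 2! / 15! → 1/90090; sum: t=0:+1/57600 t=1:−1/17280 t=2:+1/120960 = -13/403200; 3j²(6 2 6; 1 0 -1) = Δ·Π!·Σ² = 13/770  (sign +1)
I_A²/I_B² = (10/1001)/(13/770) = 100/169

100/169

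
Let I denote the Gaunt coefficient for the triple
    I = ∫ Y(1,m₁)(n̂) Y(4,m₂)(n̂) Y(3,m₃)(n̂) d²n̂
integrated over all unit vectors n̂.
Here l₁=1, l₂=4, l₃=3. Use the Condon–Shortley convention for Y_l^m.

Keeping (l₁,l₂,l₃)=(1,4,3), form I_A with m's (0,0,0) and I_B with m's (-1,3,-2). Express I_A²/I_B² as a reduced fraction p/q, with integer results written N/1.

16/21

Same 1,4,3: normalisation and zero-m 3j drop out of the ratio.
A: Δ: 2! 0! 6! / 9! → 1/252; sum: t=1:−1/36 = -1/36; 3j²(1 4 3; 0 0 0) = Δ·Π!·Σ² = 4/63  (sign +1)
B: Δ: 2! 0! 6! / 9! → 1/252; sum: t=2:+1/240 = 1/240; 3j²(1 4 3; -1 3 -2) = Δ·Π!·Σ² = 1/12  (sign -1)
I_A²/I_B² = (4/63)/(1/12) = 16/21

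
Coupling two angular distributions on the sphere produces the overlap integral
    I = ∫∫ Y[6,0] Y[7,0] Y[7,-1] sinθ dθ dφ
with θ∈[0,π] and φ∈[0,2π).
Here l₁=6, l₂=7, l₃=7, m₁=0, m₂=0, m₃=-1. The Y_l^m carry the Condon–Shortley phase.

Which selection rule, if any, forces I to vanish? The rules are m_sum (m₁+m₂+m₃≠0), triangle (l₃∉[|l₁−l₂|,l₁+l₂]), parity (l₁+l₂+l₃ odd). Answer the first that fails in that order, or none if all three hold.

m_sum

azimuthal sum: 0 + 0 − 1 = -1  ✗
1 ≤ 7 ≤ 13 (triangle on l)
L = 6 + 7 + 7 = 20 (even)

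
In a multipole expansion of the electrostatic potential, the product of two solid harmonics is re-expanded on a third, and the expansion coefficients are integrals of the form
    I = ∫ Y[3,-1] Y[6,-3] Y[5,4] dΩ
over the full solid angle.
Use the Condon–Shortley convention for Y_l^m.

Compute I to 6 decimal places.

Checks pass: Σm=0; 14 even; l₃=5∈[3,9].
(2·3+1)(2·6+1)(2·5+1) = 1001
Δ: 4! 2! 8! / 15! → 1/675675
sum: t=1:−1/8640 t=2:+1/2304 t=3:−1/8640 = 7/34560
3j²(3 6 5; 0 0 0) = Δ·Π!·Σ² = 7/429  (sign -1)
sum: t=2:+1/40320 t=3:−1/241920 = 1/48384
3j²(3 6 5; -1 -3 4) = Δ·Π!·Σ² = 24/1001  (sign -1)
combine: 4πI² = 1001·7/429·24/1001 = 56/143
take √, sign +1: I = 0.17653103

0.176531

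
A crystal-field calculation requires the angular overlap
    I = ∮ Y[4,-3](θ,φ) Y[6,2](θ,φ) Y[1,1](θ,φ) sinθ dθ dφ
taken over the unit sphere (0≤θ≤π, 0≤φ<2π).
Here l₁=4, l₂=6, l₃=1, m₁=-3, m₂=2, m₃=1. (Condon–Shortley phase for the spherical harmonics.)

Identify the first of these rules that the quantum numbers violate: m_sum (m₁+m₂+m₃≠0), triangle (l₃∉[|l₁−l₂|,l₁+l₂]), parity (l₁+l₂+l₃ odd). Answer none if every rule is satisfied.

triangle

m₁+m₂+m₃ = -3 + 2 + 1 = 0  ✓
triangle: |4−6|=2 ≤ l₃=1 ≤ 4+6=10  ✗
parity: l₁+l₂+l₃ = 11 is odd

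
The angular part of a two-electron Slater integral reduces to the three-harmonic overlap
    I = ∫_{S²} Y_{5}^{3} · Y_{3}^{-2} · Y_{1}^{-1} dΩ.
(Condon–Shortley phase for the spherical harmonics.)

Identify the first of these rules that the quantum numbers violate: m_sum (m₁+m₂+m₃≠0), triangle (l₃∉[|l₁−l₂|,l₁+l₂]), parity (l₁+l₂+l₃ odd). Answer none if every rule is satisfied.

triangle

m₁+m₂+m₃ = 3 − 2 − 1 = 0  ✓
triangle: |5−3|=2 ≤ l₃=1 ≤ 5+3=8  ✗
parity: l₁+l₂+l₃ = 9 is odd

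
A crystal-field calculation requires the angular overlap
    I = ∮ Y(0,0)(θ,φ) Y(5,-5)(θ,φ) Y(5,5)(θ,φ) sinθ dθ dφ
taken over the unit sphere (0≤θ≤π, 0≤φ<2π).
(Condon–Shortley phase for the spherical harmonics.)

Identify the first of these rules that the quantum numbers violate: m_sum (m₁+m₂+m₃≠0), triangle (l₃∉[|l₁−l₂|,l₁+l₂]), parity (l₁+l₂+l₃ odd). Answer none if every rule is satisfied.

none

m₁+m₂+m₃ = 0 − 5 + 5 = 0  ✓
triangle: |0−5|=5 ≤ l₃=5 ≤ 0+5=5  ✓
parity: l₁+l₂+l₃ = 10 is even  ✓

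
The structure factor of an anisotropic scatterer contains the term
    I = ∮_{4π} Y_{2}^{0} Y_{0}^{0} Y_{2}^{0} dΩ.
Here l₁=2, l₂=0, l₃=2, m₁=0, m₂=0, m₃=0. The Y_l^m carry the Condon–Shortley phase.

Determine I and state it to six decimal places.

Checks pass: Σm=0; 4 even; l₃=2∈[2,2].
(2·2+1)(2·0+1)(2·2+1) = 25
Δ: 0! 4! 0! / 5! → 1/5
sum: t=0:+1/4 = 1/4
3j²(2 0 2; 0 0 0) = Δ·Π!·Σ² = 1/5  (sign +1)
(m-triple is (0,0,0) — same symbol as above.)
combine: 4πI² = 25·1/5·1/5 = 1/1
take √, sign +1: I = 0.28209479

0.282095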